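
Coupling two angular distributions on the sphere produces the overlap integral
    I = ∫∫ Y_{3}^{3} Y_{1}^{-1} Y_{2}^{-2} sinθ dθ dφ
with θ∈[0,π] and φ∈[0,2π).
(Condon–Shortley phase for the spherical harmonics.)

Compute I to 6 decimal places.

Rules hold: Σm=0, L=6 even, 2≤2≤4.
N = 7·3·5 = 105
Δ = 2!·4!·0!/7! = 1/105
Racah Σ t=1..1: t=1:−1/4 = -1/4
⇒ 3j(3 1 2; 0 0 0)² = 3/35, sgn -1
Racah Σ t=0..0: t=0:+1/48 = 1/48
⇒ 3j(3 1 2; 3 -1 -2)² = 1/7, sgn +1
4πI² = N·(3j₀)²·(3jₘ)² = 9/7
I = -1·√(1.28571/4π) = -0.31986543

-0.319865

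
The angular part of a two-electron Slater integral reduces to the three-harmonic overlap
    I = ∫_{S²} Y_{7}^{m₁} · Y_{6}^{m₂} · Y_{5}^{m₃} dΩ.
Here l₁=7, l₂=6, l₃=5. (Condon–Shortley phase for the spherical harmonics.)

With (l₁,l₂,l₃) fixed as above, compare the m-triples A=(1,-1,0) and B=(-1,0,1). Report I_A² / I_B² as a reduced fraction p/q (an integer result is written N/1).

1445/847

Same 7,6,5: normalisation and zero-m 3j drop out of the ratio.
A: Δ: 8! 6! 4! / 19! → 1/174594420; sum: t=1:−1/14515200 t=2:+1/414720 t=3:−1/103680 t=4:+1/165888 t=5:−1/2073600 = -17/9676800; 3j²(7 6 5; 1 -1 0) = Δ·Π!·Σ² = 85/19019  (sign +1)
B: Δ: 8! 6! 4! / 19! → 1/174594420; sum: t=2:+1/24883200 t=3:−1/518400 t=4:+1/110592 t=5:−1/155520 t=6:+1/1658880 = 11/8294400; 3j²(7 6 5; -1 0 1) = Δ·Π!·Σ² = 11/4199  (sign +1)
I_A²/I_B² = (85/19019)/(11/4199) = 1445/847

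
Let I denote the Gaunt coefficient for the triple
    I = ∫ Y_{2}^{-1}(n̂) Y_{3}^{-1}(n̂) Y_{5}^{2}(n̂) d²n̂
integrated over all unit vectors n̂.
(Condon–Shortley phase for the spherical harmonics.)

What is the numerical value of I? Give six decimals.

Checks pass: Σm=0; 10 even; l₃=5∈[1,5].
(2·2+1)(2·3+1)(2·5+1) = 385
Δ: 0! 4! 6! / 11! → 1/2310
sum: t=0:+1/144 = 1/144
3j²(2 3 5; 0 0 0) = Δ·Π!·Σ² = 10/231  (sign -1)
sum: t=0:+1/288 = 1/288
3j²(2 3 5; -1 -1 2) = Δ·Π!·Σ² = 1/22  (sign -1)
combine: 4πI² = 385·10/231·1/22 = 25/33
take √, sign +1: I = 0.24553200

0.245532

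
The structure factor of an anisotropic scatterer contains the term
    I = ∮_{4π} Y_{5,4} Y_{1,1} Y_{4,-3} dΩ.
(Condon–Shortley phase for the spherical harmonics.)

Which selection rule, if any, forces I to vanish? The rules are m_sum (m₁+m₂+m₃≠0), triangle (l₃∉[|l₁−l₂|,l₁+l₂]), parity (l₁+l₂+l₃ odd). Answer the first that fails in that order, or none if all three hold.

azimuthal sum: 4 + 1 − 3 = 2  ✗
4 ≤ 4 ≤ 6 (triangle on l)
L = 5 + 1 + 4 = 10 (even)

m_sum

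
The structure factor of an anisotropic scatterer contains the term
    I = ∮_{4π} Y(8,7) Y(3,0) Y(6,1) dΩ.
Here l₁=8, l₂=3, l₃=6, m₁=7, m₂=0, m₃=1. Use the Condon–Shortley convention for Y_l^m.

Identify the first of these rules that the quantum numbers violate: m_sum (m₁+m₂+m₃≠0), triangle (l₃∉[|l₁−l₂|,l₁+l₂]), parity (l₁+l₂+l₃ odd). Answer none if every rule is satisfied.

m_sum

azimuthal sum: 7 + 0 + 1 = 8  ✗
5 ≤ 6 ≤ 11 (triangle on l)
L = 8 + 3 + 6 = 17 (odd)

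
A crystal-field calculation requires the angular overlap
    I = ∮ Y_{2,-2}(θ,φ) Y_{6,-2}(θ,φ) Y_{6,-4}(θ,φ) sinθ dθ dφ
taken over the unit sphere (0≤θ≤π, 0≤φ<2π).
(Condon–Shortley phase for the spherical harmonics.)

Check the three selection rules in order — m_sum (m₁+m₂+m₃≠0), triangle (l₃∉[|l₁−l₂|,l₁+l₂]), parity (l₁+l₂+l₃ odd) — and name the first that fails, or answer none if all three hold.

Σmᵢ = -8  ✗
l₃∈[|l₁−l₂|,l₁+l₂]=[4,8], have l₃=6
Σlᵢ = 14 ⇒ even

m_sum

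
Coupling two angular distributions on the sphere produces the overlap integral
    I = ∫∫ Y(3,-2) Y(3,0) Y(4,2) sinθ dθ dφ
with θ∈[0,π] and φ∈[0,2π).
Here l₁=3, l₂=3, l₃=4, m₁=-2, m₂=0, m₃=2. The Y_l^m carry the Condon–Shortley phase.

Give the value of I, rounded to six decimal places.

-0.044418

Checks pass: Σm=0; 10 even; l₃=4∈[0,6].
(2·3+1)(2·3+1)(2·4+1) = 441
Δ: 2! 4! 4! / 11! → 1/34650
sum: t=0:+1/72 t=1:−1/16 t=2:+1/72 = -5/144
3j²(3 3 4; 0 0 0) = Δ·Π!·Σ² = 2/77  (sign -1)
sum: t=1:−1/96 t=2:+1/72 = 1/288
3j²(3 3 4; -2 0 2) = Δ·Π!·Σ² = 1/462  (sign +1)
combine: 4πI² = 441·2/77·1/462 = 3/121
take √, sign -1: I = -0.04441841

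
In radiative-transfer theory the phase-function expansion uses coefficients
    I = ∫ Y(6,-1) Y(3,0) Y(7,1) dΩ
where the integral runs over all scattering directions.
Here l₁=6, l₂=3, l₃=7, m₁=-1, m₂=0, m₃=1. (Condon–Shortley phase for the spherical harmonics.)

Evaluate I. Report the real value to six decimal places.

-0.127722

Checks pass: Σm=0; 16 even; l₃=7∈[3,9].
(2·6+1)(2·3+1)(2·7+1) = 1365
Δ: 2! 10! 4! / 17! → 1/2042040
sum: t=0:+1/207360 t=1:−1/57600 t=2:+1/207360 = -1/129600
3j²(6 3 7; 0 0 0) = Δ·Π!·Σ² = 168/12155  (sign +1)
sum: t=0:+1/362880 t=1:−1/69120 t=2:+1/172800 = -43/7257600
3j²(6 3 7; -1 0 1) = Δ·Π!·Σ² = 1849/170170  (sign -1)
combine: 4πI² = 1365·168/12155·1849/170170 = 465948/2272985
take √, sign -1: I = -0.12772194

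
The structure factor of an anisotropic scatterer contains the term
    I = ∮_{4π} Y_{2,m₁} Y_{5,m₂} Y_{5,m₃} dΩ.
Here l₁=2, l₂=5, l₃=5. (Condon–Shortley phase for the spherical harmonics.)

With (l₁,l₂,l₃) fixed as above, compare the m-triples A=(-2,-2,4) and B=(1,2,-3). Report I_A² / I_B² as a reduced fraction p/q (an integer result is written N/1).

Shared (l₁,l₂,l₃)=(2,5,5): N and (l;000)² cancel in I_A²/I_B².
A: Δ = 2!·2!·8!/13! = 1/38610; Racah Σ t=2..2: t=2:+1/20160 = 1/20160; ⇒ 3j(2 5 5; -2 -2 4)² = 12/715, sgn -1
B: Δ = 2!·2!·8!/13! = 1/38610; Racah Σ t=0..1: t=0:+1/10080 t=1:−1/2880 = -1/4032; ⇒ 3j(2 5 5; 1 2 -3)² = 10/429, sgn -1
I_A²/I_B² = (12/715)/(10/429) = 18/25

18/25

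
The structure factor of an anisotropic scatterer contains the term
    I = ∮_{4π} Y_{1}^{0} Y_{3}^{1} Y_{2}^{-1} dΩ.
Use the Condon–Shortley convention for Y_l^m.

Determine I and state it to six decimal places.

Rules hold: Σm=0, L=6 even, 2≤2≤4.
N = 3·7·5 = 105
Δ = 2!·0!·4!/7! = 1/105
Racah Σ t=1..1: t=1:−1/4 = -1/4
⇒ 3j(1 3 2; 0 0 0)² = 3/35, sgn -1
Racah Σ t=1..1: t=1:−1/6 = -1/6
⇒ 3j(1 3 2; 0 1 -1)² = 8/105, sgn +1
4πI² = N·(3j₀)²·(3jₘ)² = 24/35
I = -1·√(0.685714/4π) = -0.23359668

-0.233597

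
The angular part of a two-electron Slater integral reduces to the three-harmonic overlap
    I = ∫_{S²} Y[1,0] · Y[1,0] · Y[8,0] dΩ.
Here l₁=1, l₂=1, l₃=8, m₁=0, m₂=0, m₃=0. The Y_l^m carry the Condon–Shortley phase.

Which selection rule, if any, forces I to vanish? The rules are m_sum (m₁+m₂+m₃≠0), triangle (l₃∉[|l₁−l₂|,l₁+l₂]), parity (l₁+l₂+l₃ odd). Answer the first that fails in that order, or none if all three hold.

triangle

azimuthal sum: 0 + 0 + 0 = 0  ✓
0 ≤ 8 ≤ 2 (triangle on l)  ✗
L = 1 + 1 + 8 = 10 (even)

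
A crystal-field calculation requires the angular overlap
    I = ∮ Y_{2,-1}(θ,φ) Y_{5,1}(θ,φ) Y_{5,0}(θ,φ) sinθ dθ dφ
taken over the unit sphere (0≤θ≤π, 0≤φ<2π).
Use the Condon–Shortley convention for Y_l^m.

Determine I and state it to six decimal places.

Rules hold: Σm=0, L=12 even, 3≤5≤7.
N = 5·11·11 = 605
Δ = 2!·2!·8!/13! = 1/38610
Racah Σ t=0..2: t=0:+1/2880 t=1:−1/576 t=2:+1/2880 = -1/960
⇒ 3j(2 5 5; 0 0 0)² = 10/429, sgn +1
Racah Σ t=1..2: t=1:−1/1440 t=2:+1/1152 = 1/5760
⇒ 3j(2 5 5; -1 1 0)² = 1/858, sgn -1
4πI² = N·(3j₀)²·(3jₘ)² = 25/1521
I = -1·√(0.0164366/4π) = -0.03616600

-0.036166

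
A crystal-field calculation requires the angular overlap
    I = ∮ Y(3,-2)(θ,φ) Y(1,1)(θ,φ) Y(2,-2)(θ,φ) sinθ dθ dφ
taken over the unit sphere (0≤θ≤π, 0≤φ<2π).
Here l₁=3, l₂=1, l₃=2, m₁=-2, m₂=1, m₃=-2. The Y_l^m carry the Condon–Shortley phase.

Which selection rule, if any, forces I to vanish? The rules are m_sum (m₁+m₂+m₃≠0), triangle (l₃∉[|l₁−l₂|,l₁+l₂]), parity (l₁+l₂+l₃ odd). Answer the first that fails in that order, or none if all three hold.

m₁+m₂+m₃ = -2 + 1 − 2 = -3  ✗
triangle: |3−1|=2 ≤ l₃=2 ≤ 3+1=4
parity: l₁+l₂+l₃ = 6 is even

m_sum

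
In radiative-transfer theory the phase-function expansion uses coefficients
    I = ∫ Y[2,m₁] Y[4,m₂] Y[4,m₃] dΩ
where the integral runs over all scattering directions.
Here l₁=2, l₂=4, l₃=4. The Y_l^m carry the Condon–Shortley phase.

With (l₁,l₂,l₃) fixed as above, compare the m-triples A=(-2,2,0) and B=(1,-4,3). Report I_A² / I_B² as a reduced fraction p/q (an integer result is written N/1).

Same 2,4,4: normalisation and zero-m 3j drop out of the ratio.
A: Δ: 2! 2! 6! / 11! → 1/13860; sum: t=2:+1/192 = 1/192; 3j²(2 4 4; -2 2 0) = Δ·Π!·Σ² = 3/77  (sign +1)
B: Δ: 2! 2! 6! / 11! → 1/13860; sum: t=0:+1/1440 = 1/1440; 3j²(2 4 4; 1 -4 3) = Δ·Π!·Σ² = 7/165  (sign -1)
I_A²/I_B² = (3/77)/(7/165) = 45/49

45/49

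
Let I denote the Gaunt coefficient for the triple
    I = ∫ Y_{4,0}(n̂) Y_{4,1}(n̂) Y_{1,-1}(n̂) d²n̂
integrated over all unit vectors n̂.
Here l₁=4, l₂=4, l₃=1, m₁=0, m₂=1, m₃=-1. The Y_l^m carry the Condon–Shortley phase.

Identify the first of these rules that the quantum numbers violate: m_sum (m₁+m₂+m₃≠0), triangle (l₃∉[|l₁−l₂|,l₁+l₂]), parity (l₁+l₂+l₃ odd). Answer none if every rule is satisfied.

parity

azimuthal sum: 0 + 1 − 1 = 0  ✓
0 ≤ 1 ≤ 8 (triangle on l)  ✓
L = 4 + 4 + 1 = 9 (odd)  ✗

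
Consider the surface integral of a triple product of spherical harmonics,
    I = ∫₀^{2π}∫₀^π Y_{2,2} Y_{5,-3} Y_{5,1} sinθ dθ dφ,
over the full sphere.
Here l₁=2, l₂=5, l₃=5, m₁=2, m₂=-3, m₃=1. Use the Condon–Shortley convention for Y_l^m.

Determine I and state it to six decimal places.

0.171169

m-sum 0 ✓  L=12 even ✓  3≤5≤7 ✓
Π(2lᵢ+1) = 5×11×11 = 605
triangle coeff Δ(2,5,5) = 1/38610
Σ_t [0,2]: t=0:+1/2880 t=1:−1/576 t=2:+1/2880 = -1/960
(3j)²=10/429 [(2 5 5; 0 0 0)], sign=+1
Σ_t [0,0]: t=0:+1/5760 = 1/5760
(3j)²=56/2145 [(2 5 5; 2 -3 1)], sign=+1
⇒ 4πI² = 560/1521
I = (+1)√(560/1521/(4π)) = 0.17116875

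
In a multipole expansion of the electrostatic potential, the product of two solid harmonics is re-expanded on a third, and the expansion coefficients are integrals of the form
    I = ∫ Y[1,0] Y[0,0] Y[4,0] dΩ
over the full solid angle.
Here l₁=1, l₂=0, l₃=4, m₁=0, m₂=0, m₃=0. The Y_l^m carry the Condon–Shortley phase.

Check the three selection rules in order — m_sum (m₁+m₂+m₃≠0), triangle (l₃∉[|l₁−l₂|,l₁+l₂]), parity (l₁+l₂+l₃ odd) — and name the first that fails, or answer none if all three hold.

triangle

Σmᵢ = 0  ✓
l₃∈[|l₁−l₂|,l₁+l₂]=[1,1], have l₃=4  ✗
Σlᵢ = 5 ⇒ odd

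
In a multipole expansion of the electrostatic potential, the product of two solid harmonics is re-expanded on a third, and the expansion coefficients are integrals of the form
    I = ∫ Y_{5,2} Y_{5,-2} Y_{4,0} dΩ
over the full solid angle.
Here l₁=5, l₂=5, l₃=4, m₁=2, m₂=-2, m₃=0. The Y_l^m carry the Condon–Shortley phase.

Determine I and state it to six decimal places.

Checks pass: Σm=0; 14 even; l₃=4∈[0,10].
(2·5+1)(2·5+1)(2·4+1) = 1089
Δ: 6! 4! 4! / 15! → 1/3153150
sum: t=1:−1/69120 t=2:+1/1728 t=3:−1/576 t=4:+1/1728 t=5:−1/69120 = -7/11520
3j²(5 5 4; 0 0 0) = Δ·Π!·Σ² = 2/143  (sign -1)
sum: t=0:+1/25920 t=1:−1/1920 t=2:+1/1728 t=3:−1/20736 = 1/20736
3j²(5 5 4; 2 -2 0) = Δ·Π!·Σ² = 1/2574  (sign +1)
combine: 4πI² = 1089·2/143·1/2574 = 1/169
take √, sign -1: I = -0.02169960

-0.021700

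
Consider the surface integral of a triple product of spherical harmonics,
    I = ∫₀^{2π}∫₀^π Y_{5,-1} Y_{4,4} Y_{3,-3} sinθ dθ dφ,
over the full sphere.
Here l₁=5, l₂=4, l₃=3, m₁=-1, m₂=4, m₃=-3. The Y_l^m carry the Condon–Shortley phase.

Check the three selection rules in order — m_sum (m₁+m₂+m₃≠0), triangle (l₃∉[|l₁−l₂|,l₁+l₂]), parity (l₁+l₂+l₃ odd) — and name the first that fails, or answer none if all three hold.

none

azimuthal sum: -1 + 4 − 3 = 0  ✓
1 ≤ 3 ≤ 9 (triangle on l)  ✓
L = 5 + 4 + 3 = 12 (even)  ✓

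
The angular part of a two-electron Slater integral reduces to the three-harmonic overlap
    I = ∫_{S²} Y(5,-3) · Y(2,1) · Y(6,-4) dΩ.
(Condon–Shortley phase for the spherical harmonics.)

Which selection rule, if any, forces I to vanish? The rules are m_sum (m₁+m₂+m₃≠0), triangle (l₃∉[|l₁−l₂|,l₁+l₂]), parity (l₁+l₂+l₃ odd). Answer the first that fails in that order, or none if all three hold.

m₁+m₂+m₃ = -3 + 1 − 4 = -6  ✗
triangle: |5−2|=3 ≤ l₃=6 ≤ 5+2=7
parity: l₁+l₂+l₃ = 13 is odd

m_sum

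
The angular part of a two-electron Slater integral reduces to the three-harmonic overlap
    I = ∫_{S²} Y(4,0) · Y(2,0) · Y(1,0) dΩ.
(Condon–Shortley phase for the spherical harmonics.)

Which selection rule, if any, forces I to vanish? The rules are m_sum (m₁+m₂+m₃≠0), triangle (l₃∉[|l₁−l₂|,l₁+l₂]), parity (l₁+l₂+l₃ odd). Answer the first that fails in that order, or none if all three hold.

m₁+m₂+m₃ = 0 + 0 + 0 = 0  ✓
triangle: |4−2|=2 ≤ l₃=1 ≤ 4+2=6  ✗
parity: l₁+l₂+l₃ = 7 is odd

triangle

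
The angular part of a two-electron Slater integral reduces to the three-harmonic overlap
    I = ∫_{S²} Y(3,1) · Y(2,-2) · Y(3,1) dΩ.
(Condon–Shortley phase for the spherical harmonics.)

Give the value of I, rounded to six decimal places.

Rules hold: Σm=0, L=8 even, 1≤3≤5.
N = 7·5·7 = 245
Δ = 2!·4!·2!/9! = 1/3780
Racah Σ t=0..2: t=0:+1/24 t=1:−1/4 t=2:+1/24 = -1/6
⇒ 3j(3 2 3; 0 0 0)² = 4/105, sgn +1
Racah Σ t=0..0: t=0:+1/16 = 1/16
⇒ 3j(3 2 3; 1 -2 1)² = 2/35, sgn +1
4πI² = N·(3j₀)²·(3jₘ)² = 8/15
I = +1·√(0.533333/4π) = 0.20601291

0.206013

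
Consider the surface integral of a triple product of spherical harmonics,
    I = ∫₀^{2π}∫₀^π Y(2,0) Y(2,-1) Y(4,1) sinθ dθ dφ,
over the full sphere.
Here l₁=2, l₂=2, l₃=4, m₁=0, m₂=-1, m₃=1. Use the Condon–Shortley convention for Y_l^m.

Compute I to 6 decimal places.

-0.220728

m-sum 0 ✓  L=8 even ✓  0≤4≤4 ✓
Π(2lᵢ+1) = 5×5×9 = 225
triangle coeff Δ(2,2,4) = 1/630
Σ_t [0,0]: t=0:+1/16 = 1/16
(3j)²=2/35 [(2 2 4; 0 0 0)], sign=+1
Σ_t [0,0]: t=0:+1/24 = 1/24
(3j)²=1/21 [(2 2 4; 0 -1 1)], sign=-1
⇒ 4πI² = 30/49
I = (-1)√(30/49/(4π)) = -0.22072812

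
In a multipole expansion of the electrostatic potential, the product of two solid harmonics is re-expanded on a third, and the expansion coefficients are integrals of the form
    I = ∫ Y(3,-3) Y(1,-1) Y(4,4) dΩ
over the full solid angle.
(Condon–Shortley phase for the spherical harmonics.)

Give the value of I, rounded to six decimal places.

m-sum 0 ✓  L=8 even ✓  2≤4≤4 ✓
Π(2lᵢ+1) = 7×3×9 = 189
triangle coeff Δ(3,1,4) = 1/252
Σ_t [0,0]: t=0:+1/36 = 1/36
(3j)²=4/63 [(3 1 4; 0 0 0)], sign=+1
Σ_t [0,0]: t=0:+1/1440 = 1/1440
(3j)²=1/9 [(3 1 4; -3 -1 4)], sign=+1
⇒ 4πI² = 4/3
I = (+1)√(4/3/(4π)) = 0.32573501

0.325735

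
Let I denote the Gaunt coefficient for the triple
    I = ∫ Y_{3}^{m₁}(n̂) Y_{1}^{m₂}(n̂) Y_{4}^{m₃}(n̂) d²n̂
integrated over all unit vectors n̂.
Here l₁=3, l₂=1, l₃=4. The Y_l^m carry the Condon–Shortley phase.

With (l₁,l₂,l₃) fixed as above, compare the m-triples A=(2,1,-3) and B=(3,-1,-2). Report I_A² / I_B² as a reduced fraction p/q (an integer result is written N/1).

l's match ⇒ only the (l;m) 3-j factors differ between A and B.
A: triangle coeff Δ(3,1,4) = 1/252; Σ_t [0,0]: t=0:+1/240 = 1/240; (3j)²=1/12 [(3 1 4; 2 1 -3)], sign=-1
B: triangle coeff Δ(3,1,4) = 1/252; Σ_t [0,0]: t=0:+1/1440 = 1/1440; (3j)²=1/252 [(3 1 4; 3 -1 -2)], sign=+1
I_A²/I_B² = (1/12)/(1/252) = 21/1

21/1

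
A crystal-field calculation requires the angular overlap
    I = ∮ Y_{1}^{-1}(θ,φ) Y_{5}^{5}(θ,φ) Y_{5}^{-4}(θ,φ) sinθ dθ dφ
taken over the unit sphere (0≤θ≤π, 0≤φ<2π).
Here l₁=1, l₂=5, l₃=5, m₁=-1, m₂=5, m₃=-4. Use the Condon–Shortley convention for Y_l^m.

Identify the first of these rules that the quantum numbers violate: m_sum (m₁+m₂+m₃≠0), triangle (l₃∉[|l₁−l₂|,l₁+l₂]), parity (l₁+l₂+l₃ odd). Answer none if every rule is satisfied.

Σmᵢ = 0  ✓
l₃∈[|l₁−l₂|,l₁+l₂]=[4,6], have l₃=5  ✓
Σlᵢ = 11 ⇒ odd  ✗

parity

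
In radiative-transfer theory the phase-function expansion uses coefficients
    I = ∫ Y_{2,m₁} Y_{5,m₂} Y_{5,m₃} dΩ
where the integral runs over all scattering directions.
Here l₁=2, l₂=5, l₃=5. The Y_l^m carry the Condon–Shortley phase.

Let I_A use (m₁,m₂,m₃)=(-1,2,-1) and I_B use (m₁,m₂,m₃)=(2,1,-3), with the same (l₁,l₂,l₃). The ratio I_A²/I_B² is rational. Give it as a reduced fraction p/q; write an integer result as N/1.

3/8

Same 2,5,5: normalisation and zero-m 3j drop out of the ratio.
A: Δ: 2! 2! 8! / 13! → 1/38610; sum: t=1:−1/2880 t=2:+1/1440 = 1/2880; 3j²(2 5 5; -1 2 -1) = Δ·Π!·Σ² = 7/715  (sign +1)
B: Δ: 2! 2! 8! / 13! → 1/38610; sum: t=0:+1/5760 = 1/5760; 3j²(2 5 5; 2 1 -3) = Δ·Π!·Σ² = 56/2145  (sign +1)
I_A²/I_B² = (7/715)/(56/2145) = 3/8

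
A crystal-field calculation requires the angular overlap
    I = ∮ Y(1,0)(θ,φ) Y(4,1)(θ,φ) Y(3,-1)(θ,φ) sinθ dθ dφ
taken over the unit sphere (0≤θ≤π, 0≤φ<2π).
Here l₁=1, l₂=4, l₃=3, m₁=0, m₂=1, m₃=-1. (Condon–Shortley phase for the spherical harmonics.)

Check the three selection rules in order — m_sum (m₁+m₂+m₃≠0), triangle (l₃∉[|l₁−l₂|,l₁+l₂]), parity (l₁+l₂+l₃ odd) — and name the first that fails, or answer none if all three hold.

Σmᵢ = 0  ✓
l₃∈[|l₁−l₂|,l₁+l₂]=[3,5], have l₃=3  ✓
Σlᵢ = 8 ⇒ even  ✓

none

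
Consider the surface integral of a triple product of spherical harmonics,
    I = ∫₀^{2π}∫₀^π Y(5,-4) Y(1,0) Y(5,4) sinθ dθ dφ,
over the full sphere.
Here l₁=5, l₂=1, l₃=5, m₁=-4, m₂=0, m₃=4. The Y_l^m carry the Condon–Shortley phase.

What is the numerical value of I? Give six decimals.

0.000000

L=11 odd ⇒ parity kills the (l;000) factor ⇒ I = 0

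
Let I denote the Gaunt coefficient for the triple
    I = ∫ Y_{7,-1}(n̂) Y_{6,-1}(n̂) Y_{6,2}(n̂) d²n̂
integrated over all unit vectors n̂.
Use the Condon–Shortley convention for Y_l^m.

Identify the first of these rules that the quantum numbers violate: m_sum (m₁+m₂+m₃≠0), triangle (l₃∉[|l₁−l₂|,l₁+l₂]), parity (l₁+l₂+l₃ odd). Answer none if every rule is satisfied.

parity

Σmᵢ = 0  ✓
l₃∈[|l₁−l₂|,l₁+l₂]=[1,13], have l₃=6  ✓
Σlᵢ = 19 ⇒ odd  ✗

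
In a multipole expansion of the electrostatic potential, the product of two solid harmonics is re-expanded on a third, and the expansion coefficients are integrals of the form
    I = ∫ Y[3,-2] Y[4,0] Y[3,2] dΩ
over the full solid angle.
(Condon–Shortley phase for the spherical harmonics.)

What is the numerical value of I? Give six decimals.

-0.179515

Rules hold: Σm=0, L=10 even, 1≤3≤7.
N = 7·9·7 = 441
Δ = 4!·2!·4!/11! = 1/34650
Racah Σ t=1..3: t=1:−1/72 t=2:+1/16 t=3:−1/72 = 5/144
⇒ 3j(3 4 3; 0 0 0)² = 2/77, sgn -1
Racah Σ t=3..4: t=3:−1/72 t=4:+1/576 = -7/576
⇒ 3j(3 4 3; -2 0 2)² = 7/198, sgn +1
4πI² = N·(3j₀)²·(3jₘ)² = 49/121
I = -1·√(0.404959/4π) = -0.17951487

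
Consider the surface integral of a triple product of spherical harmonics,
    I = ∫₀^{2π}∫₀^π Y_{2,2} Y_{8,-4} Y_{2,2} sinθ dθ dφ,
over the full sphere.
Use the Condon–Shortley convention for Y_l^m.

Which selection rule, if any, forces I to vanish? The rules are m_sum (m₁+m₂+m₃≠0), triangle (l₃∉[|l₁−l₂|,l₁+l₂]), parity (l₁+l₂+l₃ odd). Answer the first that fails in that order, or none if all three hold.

triangle

Σmᵢ = 0  ✓
l₃∈[|l₁−l₂|,l₁+l₂]=[6,10], have l₃=2  ✗
Σlᵢ = 12 ⇒ even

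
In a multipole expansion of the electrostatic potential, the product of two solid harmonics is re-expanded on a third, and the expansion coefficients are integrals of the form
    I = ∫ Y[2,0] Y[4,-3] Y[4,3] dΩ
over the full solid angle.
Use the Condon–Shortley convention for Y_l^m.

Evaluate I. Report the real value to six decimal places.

0.057344

Checks pass: Σm=0; 10 even; l₃=4∈[2,6].
(2·2+1)(2·4+1)(2·4+1) = 405
Δ: 2! 2! 6! / 11! → 1/13860
sum: t=0:+1/192 t=1:−1/36 t=2:+1/192 = -5/288
3j²(2 4 4; 0 0 0) = Δ·Π!·Σ² = 20/693  (sign -1)
sum: t=0:+1/480 t=1:−1/720 = 1/1440
3j²(2 4 4; 0 -3 3) = Δ·Π!·Σ² = 7/1980  (sign -1)
combine: 4πI² = 405·20/693·7/1980 = 5/121
take √, sign +1: I = 0.05734392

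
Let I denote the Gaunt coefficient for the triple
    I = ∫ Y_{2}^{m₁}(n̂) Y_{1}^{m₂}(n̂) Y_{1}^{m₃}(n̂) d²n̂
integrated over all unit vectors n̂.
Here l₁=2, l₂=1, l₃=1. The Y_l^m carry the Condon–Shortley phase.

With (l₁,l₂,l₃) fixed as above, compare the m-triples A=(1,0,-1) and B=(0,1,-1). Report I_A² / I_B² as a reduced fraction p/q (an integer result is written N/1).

3/1

Shared (l₁,l₂,l₃)=(2,1,1): N and (l;000)² cancel in I_A²/I_B².
A: Δ = 2!·2!·0!/5! = 1/30; Racah Σ t=1..1: t=1:−1/2 = -1/2; ⇒ 3j(2 1 1; 1 0 -1)² = 1/10, sgn -1
B: Δ = 2!·2!·0!/5! = 1/30; Racah Σ t=2..2: t=2:+1/4 = 1/4; ⇒ 3j(2 1 1; 0 1 -1)² = 1/30, sgn +1
I_A²/I_B² = (1/10)/(1/30) = 3/1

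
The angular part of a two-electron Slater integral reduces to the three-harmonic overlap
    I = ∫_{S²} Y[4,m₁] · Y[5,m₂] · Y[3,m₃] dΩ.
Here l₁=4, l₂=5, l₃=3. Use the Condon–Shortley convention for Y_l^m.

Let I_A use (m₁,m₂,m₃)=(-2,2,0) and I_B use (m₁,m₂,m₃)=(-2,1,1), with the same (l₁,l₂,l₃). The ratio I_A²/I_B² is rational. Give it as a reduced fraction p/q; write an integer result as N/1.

84/1849

l's match ⇒ only the (l;m) 3-j factors differ between A and B.
A: triangle coeff Δ(4,5,3) = 1/180180; Σ_t [4,6]: t=4:+1/576 t=5:−1/480 t=6:+1/8640 = -1/4320; (3j)²=1/2145 [(4 5 3; -2 2 0)], sign=+1
B: triangle coeff Δ(4,5,3) = 1/180180; Σ_t [4,6]: t=4:+1/384 t=5:−1/720 t=6:+1/34560 = 43/34560; (3j)²=1849/180180 [(4 5 3; -2 1 1)], sign=+1
I_A²/I_B² = (1/2145)/(1849/180180) = 84/1849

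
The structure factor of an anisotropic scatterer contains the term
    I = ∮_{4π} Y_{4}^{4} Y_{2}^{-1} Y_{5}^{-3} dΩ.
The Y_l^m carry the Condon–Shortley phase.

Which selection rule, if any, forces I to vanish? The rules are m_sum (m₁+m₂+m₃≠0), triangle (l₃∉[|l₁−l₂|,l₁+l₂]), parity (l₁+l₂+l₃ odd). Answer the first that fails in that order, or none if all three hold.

parity

m₁+m₂+m₃ = 4 − 1 − 3 = 0  ✓
triangle: |4−2|=2 ≤ l₃=5 ≤ 4+2=6  ✓
parity: l₁+l₂+l₃ = 11 is odd  ✗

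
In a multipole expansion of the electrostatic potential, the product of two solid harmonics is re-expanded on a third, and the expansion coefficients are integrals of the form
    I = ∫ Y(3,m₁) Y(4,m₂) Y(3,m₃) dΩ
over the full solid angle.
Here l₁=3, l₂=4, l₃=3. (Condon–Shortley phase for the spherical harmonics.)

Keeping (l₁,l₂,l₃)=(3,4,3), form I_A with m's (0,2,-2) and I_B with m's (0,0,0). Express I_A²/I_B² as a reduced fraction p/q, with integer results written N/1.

1/12

Same 3,4,3: normalisation and zero-m 3j drop out of the ratio.
A: Δ: 4! 2! 4! / 11! → 1/34650; sum: t=2:+1/96 t=3:−1/72 = -1/288; 3j²(3 4 3; 0 2 -2) = Δ·Π!·Σ² = 1/462  (sign +1)
B: Δ: 4! 2! 4! / 11! → 1/34650; sum: t=1:−1/72 t=2:+1/16 t=3:−1/72 = 5/144; 3j²(3 4 3; 0 0 0) = Δ·Π!·Σ² = 2/77  (sign -1)
I_A²/I_B² = (1/462)/(2/77) = 1/12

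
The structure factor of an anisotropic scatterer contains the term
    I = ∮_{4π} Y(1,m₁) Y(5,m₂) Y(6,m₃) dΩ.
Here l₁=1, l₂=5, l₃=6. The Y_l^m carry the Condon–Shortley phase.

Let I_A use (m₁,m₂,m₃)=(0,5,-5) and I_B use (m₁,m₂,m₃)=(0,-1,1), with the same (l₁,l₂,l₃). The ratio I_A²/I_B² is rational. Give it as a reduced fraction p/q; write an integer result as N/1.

11/35

Shared (l₁,l₂,l₃)=(1,5,6): N and (l;000)² cancel in I_A²/I_B².
A: Δ = 0!·2!·10!/13! = 1/858; Racah Σ t=0..0: t=0:+1/3628800 = 1/3628800; ⇒ 3j(1 5 6; 0 5 -5)² = 1/78, sgn -1
B: Δ = 0!·2!·10!/13! = 1/858; Racah Σ t=0..0: t=0:+1/17280 = 1/17280; ⇒ 3j(1 5 6; 0 -1 1)² = 35/858, sgn -1
I_A²/I_B² = (1/78)/(35/858) = 11/35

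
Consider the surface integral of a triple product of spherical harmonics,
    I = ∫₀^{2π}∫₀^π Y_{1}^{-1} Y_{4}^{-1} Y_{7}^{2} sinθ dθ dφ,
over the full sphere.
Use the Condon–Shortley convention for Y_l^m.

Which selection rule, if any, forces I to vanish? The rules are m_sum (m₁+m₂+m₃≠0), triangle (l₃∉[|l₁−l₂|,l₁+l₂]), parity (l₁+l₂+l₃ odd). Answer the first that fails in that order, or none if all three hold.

azimuthal sum: -1 − 1 + 2 = 0  ✓
3 ≤ 7 ≤ 5 (triangle on l)  ✗
L = 1 + 4 + 7 = 12 (even)

triangle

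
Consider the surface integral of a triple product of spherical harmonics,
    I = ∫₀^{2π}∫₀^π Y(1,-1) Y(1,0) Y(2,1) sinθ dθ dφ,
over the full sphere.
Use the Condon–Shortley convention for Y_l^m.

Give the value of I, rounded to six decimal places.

-0.218510

m-sum 0 ✓  L=4 even ✓  0≤2≤2 ✓
Π(2lᵢ+1) = 3×3×5 = 45
triangle coeff Δ(1,1,2) = 1/30
Σ_t [0,0]: t=0:+1/1 = 1/1
(3j)²=2/15 [(1 1 2; 0 0 0)], sign=+1
Σ_t [0,0]: t=0:+1/2 = 1/2
(3j)²=1/10 [(1 1 2; -1 0 1)], sign=-1
⇒ 4πI² = 3/5
I = (-1)√(3/5/(4π)) = -0.21850969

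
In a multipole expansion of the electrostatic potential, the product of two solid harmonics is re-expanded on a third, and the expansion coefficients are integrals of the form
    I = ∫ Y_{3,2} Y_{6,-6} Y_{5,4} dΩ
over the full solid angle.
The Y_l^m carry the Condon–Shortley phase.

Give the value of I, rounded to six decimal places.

0.207001

Rules hold: Σm=0, L=14 even, 3≤5≤9.
N = 7·13·11 = 1001
Δ = 4!·2!·8!/15! = 1/675675
Racah Σ t=1..3: t=1:−1/8640 t=2:+1/2304 t=3:−1/8640 = 7/34560
⇒ 3j(3 6 5; 0 0 0)² = 7/429, sgn -1
Racah Σ t=0..0: t=0:+1/967680 = 1/967680
⇒ 3j(3 6 5; 2 -6 4)² = 3/91, sgn -1
4πI² = N·(3j₀)²·(3jₘ)² = 7/13
I = +1·√(0.538462/4π) = 0.20700098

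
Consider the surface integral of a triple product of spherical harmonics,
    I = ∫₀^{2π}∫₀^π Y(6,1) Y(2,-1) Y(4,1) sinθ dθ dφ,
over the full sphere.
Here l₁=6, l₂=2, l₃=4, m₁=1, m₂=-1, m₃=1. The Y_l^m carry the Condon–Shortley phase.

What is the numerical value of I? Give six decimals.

0.000000

Σmᵢ = 1 ≠ 0, so the φ-integral vanishes; I = 0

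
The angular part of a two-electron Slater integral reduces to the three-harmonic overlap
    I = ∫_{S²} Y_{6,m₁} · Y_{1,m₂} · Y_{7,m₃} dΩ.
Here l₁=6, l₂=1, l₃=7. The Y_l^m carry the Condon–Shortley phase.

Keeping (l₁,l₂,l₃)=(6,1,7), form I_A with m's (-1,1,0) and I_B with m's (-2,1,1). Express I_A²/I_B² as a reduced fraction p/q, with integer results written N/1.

7/5

l's match ⇒ only the (l;m) 3-j factors differ between A and B.
A: triangle coeff Δ(6,1,7) = 1/1365; Σ_t [0,0]: t=0:+1/1209600 = 1/1209600; (3j)²=1/65 [(6 1 7; -1 1 0)], sign=-1
B: triangle coeff Δ(6,1,7) = 1/1365; Σ_t [0,0]: t=0:+1/1935360 = 1/1935360; (3j)²=1/91 [(6 1 7; -2 1 1)], sign=+1
I_A²/I_B² = (1/65)/(1/91) = 7/5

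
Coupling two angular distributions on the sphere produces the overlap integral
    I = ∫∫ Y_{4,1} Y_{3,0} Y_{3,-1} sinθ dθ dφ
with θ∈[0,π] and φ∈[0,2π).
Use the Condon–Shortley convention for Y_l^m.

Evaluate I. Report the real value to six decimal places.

Checks pass: Σm=0; 10 even; l₃=3∈[1,7].
(2·4+1)(2·3+1)(2·3+1) = 441
Δ: 4! 4! 2! / 11! → 1/34650
sum: t=1:−1/72 t=2:+1/16 t=3:−1/72 = 5/144
3j²(4 3 3; 0 0 0) = Δ·Π!·Σ² = 2/77  (sign -1)
sum: t=1:−1/48 t=2:+1/24 t=3:−1/288 = 5/288
3j²(4 3 3; 1 0 -1) = Δ·Π!·Σ² = 5/462  (sign +1)
combine: 4πI² = 441·2/77·5/462 = 15/121
take √, sign -1: I = -0.09932258

-0.099323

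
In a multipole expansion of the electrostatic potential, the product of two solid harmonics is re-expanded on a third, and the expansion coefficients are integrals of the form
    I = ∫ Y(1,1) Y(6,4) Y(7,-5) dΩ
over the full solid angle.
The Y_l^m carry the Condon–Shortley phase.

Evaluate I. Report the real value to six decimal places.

Checks pass: Σm=0; 14 even; l₃=7∈[5,7].
(2·1+1)(2·6+1)(2·7+1) = 585
Δ: 0! 2! 12! / 15! → 1/1365
sum: t=0:+1/518400 = 1/518400
3j²(1 6 7; 0 0 0) = Δ·Π!·Σ² = 7/195  (sign -1)
sum: t=0:+1/14515200 = 1/14515200
3j²(1 6 7; 1 4 -5) = Δ·Π!·Σ² = 22/455  (sign +1)
combine: 4πI² = 585·7/195·22/455 = 66/65
take √, sign -1: I = -0.28425647

-0.284256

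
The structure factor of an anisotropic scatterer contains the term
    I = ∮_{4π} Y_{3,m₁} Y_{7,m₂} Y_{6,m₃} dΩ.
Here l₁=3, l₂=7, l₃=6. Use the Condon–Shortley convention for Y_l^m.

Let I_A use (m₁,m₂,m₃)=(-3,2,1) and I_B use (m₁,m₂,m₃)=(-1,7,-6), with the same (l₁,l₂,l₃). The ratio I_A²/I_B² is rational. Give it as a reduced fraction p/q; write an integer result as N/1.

945/1573

l's match ⇒ only the (l;m) 3-j factors differ between A and B.
A: triangle coeff Δ(3,7,6) = 1/2042040; Σ_t [4,4]: t=4:+1/691200 = 1/691200; (3j)²=189/9724 [(3 7 6; -3 2 1)], sign=-1
B: triangle coeff Δ(3,7,6) = 1/2042040; Σ_t [4,4]: t=4:+1/174182400 = 1/174182400; (3j)²=11/340 [(3 7 6; -1 7 -6)], sign=+1
I_A²/I_B² = (189/9724)/(11/340) = 945/1573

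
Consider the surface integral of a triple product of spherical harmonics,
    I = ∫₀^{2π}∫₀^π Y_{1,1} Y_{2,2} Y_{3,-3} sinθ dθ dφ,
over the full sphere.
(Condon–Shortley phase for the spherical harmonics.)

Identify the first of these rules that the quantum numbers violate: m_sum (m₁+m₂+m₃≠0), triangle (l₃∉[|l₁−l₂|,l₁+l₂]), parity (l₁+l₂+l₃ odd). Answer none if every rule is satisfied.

azimuthal sum: 1 + 2 − 3 = 0  ✓
1 ≤ 3 ≤ 3 (triangle on l)  ✓
L = 1 + 2 + 3 = 6 (even)  ✓

none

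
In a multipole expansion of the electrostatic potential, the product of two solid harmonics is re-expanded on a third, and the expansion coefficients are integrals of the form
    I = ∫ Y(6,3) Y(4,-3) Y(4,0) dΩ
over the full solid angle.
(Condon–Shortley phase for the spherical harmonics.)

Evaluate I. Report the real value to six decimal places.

Checks pass: Σm=0; 14 even; l₃=4∈[2,10].
(2·6+1)(2·4+1)(2·4+1) = 1053
Δ: 6! 6! 2! / 15! → 1/1261260
sum: t=2:+1/4608 t=3:−1/1296 t=4:+1/4608 = -7/20736
3j²(6 4 4; 0 0 0) = Δ·Π!·Σ² = 20/1287  (sign -1)
sum: t=0:+1/25920 t=1:−1/11520 = -1/20736
3j²(6 4 4; 3 -3 0) = Δ·Π!·Σ² = 5/429  (sign -1)
combine: 4πI² = 1053·20/1287·5/429 = 300/1573
take √, sign +1: I = 0.12319450

0.123195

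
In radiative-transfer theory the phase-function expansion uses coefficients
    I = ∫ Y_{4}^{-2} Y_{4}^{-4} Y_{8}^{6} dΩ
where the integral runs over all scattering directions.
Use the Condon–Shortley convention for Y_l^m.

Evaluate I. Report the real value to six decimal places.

Rules hold: Σm=0, L=16 even, 0≤8≤8.
N = 9·9·17 = 1377
Δ = 0!·8!·8!/17! = 1/218790
Racah Σ t=0..0: t=0:+1/331776 = 1/331776
⇒ 3j(4 4 8; 0 0 0)² = 490/21879, sgn +1
Racah Σ t=0..0: t=0:+1/58060800 = 1/58060800
⇒ 3j(4 4 8; -2 -4 6)² = 7/510, sgn +1
4πI² = N·(3j₀)²·(3jₘ)² = 1029/2431
I = +1·√(0.423283/4π) = 0.18353136

0.183531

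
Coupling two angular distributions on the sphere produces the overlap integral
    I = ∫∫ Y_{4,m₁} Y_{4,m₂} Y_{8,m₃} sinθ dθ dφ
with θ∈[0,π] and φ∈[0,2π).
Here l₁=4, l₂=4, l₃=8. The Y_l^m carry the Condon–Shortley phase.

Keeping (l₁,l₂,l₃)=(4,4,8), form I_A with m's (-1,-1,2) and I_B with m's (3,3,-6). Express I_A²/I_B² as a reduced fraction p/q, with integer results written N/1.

Shared (l₁,l₂,l₃)=(4,4,8): N and (l;000)² cancel in I_A²/I_B².
A: Δ = 0!·8!·8!/17! = 1/218790; Racah Σ t=0..0: t=0:+1/518400 = 1/518400; ⇒ 3j(4 4 8; -1 -1 2)² = 56/2431, sgn +1
B: Δ = 0!·8!·8!/17! = 1/218790; Racah Σ t=0..0: t=0:+1/25401600 = 1/25401600; ⇒ 3j(4 4 8; 3 3 -6)² = 8/255, sgn +1
I_A²/I_B² = (56/2431)/(8/255) = 105/143

105/143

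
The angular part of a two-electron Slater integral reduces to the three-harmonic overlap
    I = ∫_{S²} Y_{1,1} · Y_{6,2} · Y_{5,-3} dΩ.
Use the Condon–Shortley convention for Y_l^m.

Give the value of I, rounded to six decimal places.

Rules hold: Σm=0, L=12 even, 5≤5≤7.
N = 3·13·11 = 429
Δ = 2!·0!·10!/13! = 1/858
Racah Σ t=1..1: t=1:−1/14400 = -1/14400
⇒ 3j(1 6 5; 0 0 0)² = 6/143, sgn +1
Racah Σ t=0..0: t=0:+1/161280 = 1/161280
⇒ 3j(1 6 5; 1 2 -3)² = 1/143, sgn +1
4πI² = N·(3j₀)²·(3jₘ)² = 18/143
I = +1·√(0.125874/4π) = 0.10008369

0.100084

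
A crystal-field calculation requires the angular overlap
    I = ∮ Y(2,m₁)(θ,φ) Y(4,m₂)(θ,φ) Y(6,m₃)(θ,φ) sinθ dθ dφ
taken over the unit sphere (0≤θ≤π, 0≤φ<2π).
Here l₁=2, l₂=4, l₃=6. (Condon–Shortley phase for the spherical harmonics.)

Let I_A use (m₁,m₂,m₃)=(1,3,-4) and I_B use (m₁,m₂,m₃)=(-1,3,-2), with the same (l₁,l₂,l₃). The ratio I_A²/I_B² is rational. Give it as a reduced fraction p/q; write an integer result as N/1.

l's match ⇒ only the (l;m) 3-j factors differ between A and B.
A: triangle coeff Δ(2,4,6) = 1/6435; Σ_t [0,0]: t=0:+1/30240 = 1/30240; (3j)²=16/429 [(2 4 6; 1 3 -4)], sign=+1
B: triangle coeff Δ(2,4,6) = 1/6435; Σ_t [0,0]: t=0:+1/30240 = 1/30240; (3j)²=32/6435 [(2 4 6; -1 3 -2)], sign=+1
I_A²/I_B² = (16/429)/(32/6435) = 15/2

15/2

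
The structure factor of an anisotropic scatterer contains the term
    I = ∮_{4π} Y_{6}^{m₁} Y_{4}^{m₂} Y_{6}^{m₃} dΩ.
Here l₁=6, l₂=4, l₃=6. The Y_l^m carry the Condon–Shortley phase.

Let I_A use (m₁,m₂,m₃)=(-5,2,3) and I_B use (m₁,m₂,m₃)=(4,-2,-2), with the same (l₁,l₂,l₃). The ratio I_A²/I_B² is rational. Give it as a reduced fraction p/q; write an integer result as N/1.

3168/529

Same 6,4,6: normalisation and zero-m 3j drop out of the ratio.
A: Δ: 4! 8! 4! / 17! → 1/15315300; sum: t=3:−1/1451520 t=4:+1/483840 = 1/725760; 3j²(6 4 6; -5 2 3) = Δ·Π!·Σ² = 24/1547  (sign -1)
B: Δ: 4! 8! 4! / 17! → 1/15315300; sum: t=0:+1/138240 t=1:−1/181440 t=2:+1/3870720 = 23/11612160; 3j²(6 4 6; 4 -2 -2) = Δ·Π!·Σ² = 529/204204  (sign +1)
I_A²/I_B² = (24/1547)/(529/204204) = 3168/529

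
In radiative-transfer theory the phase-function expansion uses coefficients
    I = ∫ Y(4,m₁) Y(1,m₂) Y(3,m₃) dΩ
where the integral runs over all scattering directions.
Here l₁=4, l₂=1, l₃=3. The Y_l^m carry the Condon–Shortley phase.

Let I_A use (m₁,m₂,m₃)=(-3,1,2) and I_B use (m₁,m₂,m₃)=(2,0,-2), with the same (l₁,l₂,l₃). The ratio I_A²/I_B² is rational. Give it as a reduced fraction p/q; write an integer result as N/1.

7/4

Same 4,1,3: normalisation and zero-m 3j drop out of the ratio.
A: Δ: 2! 6! 0! / 9! → 1/252; sum: t=2:+1/240 = 1/240; 3j²(4 1 3; -3 1 2) = Δ·Π!·Σ² = 1/12  (sign -1)
B: Δ: 2! 6! 0! / 9! → 1/252; sum: t=1:−1/120 = -1/120; 3j²(4 1 3; 2 0 -2) = Δ·Π!·Σ² = 1/21  (sign +1)
I_A²/I_B² = (1/12)/(1/21) = 7/4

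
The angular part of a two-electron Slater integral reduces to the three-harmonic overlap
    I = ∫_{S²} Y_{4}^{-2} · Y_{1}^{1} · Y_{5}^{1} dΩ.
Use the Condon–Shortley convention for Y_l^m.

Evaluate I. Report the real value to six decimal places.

-0.120286

m-sum 0 ✓  L=10 even ✓  3≤5≤5 ✓
Π(2lᵢ+1) = 9×3×11 = 297
triangle coeff Δ(4,1,5) = 1/495
Σ_t [0,0]: t=0:+1/576 = 1/576
(3j)²=5/99 [(4 1 5; 0 0 0)], sign=-1
Σ_t [0,0]: t=0:+1/2880 = 1/2880
(3j)²=2/165 [(4 1 5; -2 1 1)], sign=+1
⇒ 4πI² = 2/11
I = (-1)√(2/11/(4π)) = -0.12028562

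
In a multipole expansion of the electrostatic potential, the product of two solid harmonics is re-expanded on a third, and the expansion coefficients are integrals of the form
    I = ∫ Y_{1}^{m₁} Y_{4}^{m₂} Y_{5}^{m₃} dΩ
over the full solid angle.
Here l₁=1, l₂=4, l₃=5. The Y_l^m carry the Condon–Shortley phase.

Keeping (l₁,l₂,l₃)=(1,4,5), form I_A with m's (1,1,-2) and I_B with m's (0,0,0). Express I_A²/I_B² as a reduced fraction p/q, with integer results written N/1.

21/25

Same 1,4,5: normalisation and zero-m 3j drop out of the ratio.
A: Δ: 0! 2! 8! / 11! → 1/495; sum: t=0:+1/1440 = 1/1440; 3j²(1 4 5; 1 1 -2) = Δ·Π!·Σ² = 7/165  (sign -1)
B: Δ: 0! 2! 8! / 11! → 1/495; sum: t=0:+1/576 = 1/576; 3j²(1 4 5; 0 0 0) = Δ·Π!·Σ² = 5/99  (sign -1)
I_A²/I_B² = (7/165)/(5/99) = 21/25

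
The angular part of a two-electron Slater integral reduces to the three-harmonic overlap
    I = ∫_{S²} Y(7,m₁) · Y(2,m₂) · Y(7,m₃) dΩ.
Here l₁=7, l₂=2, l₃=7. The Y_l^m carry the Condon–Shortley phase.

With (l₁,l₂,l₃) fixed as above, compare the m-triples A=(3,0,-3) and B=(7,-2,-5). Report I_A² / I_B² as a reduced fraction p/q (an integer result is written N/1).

l's match ⇒ only the (l;m) 3-j factors differ between A and B.
A: triangle coeff Δ(7,2,7) = 1/185640; Σ_t [0,2]: t=0:+1/3870720 t=1:−1/2177280 t=2:+1/29030400 = -29/174182400; (3j)²=841/185640 [(7 2 7; 3 0 -3)], sign=-1
B: triangle coeff Δ(7,2,7) = 1/185640; Σ_t [0,0]: t=0:+1/1916006400 = 1/1916006400; (3j)²=1/340 [(7 2 7; 7 -2 -5)], sign=+1
I_A²/I_B² = (841/185640)/(1/340) = 841/546

841/546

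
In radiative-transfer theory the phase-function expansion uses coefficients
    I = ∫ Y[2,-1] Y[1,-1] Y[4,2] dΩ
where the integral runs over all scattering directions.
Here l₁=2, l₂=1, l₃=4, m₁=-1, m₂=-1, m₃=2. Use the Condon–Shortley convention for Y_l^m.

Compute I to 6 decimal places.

triangle: need 1≤l₃≤3, have 4; I=0

0.000000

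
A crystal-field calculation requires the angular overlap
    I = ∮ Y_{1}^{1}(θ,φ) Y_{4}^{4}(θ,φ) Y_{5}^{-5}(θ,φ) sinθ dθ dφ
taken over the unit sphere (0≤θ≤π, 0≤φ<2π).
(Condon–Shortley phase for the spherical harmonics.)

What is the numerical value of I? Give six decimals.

Checks pass: Σm=0; 10 even; l₃=5∈[3,5].
(2·1+1)(2·4+1)(2·5+1) = 297
Δ: 0! 2! 8! / 11! → 1/495
sum: t=0:+1/576 = 1/576
3j²(1 4 5; 0 0 0) = Δ·Π!·Σ² = 5/99  (sign -1)
sum: t=0:+1/80640 = 1/80640
3j²(1 4 5; 1 4 -5) = Δ·Π!·Σ² = 1/11  (sign +1)
combine: 4πI² = 297·5/99·1/11 = 15/11
take √, sign -1: I = -0.32941575

-0.329416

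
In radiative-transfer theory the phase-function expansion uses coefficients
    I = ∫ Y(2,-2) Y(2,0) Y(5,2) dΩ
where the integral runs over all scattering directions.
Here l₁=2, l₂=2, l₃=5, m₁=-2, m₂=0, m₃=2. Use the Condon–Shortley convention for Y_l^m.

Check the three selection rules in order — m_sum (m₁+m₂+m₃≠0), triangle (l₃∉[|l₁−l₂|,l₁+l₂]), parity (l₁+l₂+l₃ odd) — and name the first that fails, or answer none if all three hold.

m₁+m₂+m₃ = -2 + 0 + 2 = 0  ✓
triangle: |2−2|=0 ≤ l₃=5 ≤ 2+2=4  ✗
parity: l₁+l₂+l₃ = 9 is odd

triangle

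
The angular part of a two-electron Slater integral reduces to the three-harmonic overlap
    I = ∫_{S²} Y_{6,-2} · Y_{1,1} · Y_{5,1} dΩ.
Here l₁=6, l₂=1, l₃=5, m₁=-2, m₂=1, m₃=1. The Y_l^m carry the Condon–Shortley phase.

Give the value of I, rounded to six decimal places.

Checks pass: Σm=0; 12 even; l₃=5∈[5,7].
(2·6+1)(2·1+1)(2·5+1) = 429
Δ: 2! 10! 0! / 13! → 1/858
sum: t=1:−1/14400 = -1/14400
3j²(6 1 5; 0 0 0) = Δ·Π!·Σ² = 6/143  (sign +1)
sum: t=2:+1/34560 = 1/34560
3j²(6 1 5; -2 1 1) = Δ·Π!·Σ² = 14/429  (sign +1)
combine: 4πI² = 429·6/143·14/429 = 84/143
take √, sign +1: I = 0.21620548

0.216205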